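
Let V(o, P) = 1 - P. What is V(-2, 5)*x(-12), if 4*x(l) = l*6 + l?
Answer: 84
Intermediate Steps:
x(l) = 7*l/4 (x(l) = (l*6 + l)/4 = (6*l + l)/4 = (7*l)/4 = 7*l/4)
V(-2, 5)*x(-12) = (1 - 1*5)*((7/4)*(-12)) = (1 - 5)*(-21) = -4*(-21) = 84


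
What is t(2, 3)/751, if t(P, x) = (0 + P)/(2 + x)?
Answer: 2/3755 ≈ 0.00053262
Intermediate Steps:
t(P, x) = P/(2 + x)
t(2, 3)/751 = (2/(2 + 3))/751 = (2/5)*(1/751) = (2*(⅕))*(1/751) = (⅖)*(1/751) = 2/3755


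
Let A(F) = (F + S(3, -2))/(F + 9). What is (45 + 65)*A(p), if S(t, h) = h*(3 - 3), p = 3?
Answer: 55/2 ≈ 27.500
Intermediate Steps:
S(t, h) = 0 (S(t, h) = h*0 = 0)
A(F) = F/(9 + F) (A(F) = (F + 0)/(F + 9) = F/(9 + F))
(45 + 65)*A(p) = (45 + 65)*(3/(9 + 3)) = 110*(3/12) = 110*(3*(1/12)) = 110*(¼) = 55/2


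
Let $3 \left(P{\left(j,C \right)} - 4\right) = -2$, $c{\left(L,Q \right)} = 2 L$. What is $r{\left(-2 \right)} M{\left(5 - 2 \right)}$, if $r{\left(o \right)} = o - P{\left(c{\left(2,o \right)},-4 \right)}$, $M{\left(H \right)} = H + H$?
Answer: $-32$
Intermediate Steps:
$P{\left(j,C \right)} = \frac{10}{3}$ ($P{\left(j,C \right)} = 4 + \frac{1}{3} \left(-2\right) = 4 - \frac{2}{3} = \frac{10}{3}$)
$M{\left(H \right)} = 2 H$
$r{\left(o \right)} = - \frac{10}{3} + o$ ($r{\left(o \right)} = o - \frac{10}{3} = - \frac{10}{3} + o$)
$r{\left(-2 \right)} M{\left(5 - 2 \right)} = \left(- \frac{10}{3} - 2\right) 2 \left(5 - 2\right) = - \frac{16 \cdot 2 \left(5 - 2\right)}{3} = - \frac{16 \cdot 2 \cdot 3}{3} = \left(- \frac{16}{3}\right) 6 = -32$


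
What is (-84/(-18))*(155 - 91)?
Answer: 896/3 ≈ 298.67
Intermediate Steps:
(-84/(-18))*(155 - 91) = -84*(-1/18)*64 = (14/3)*64 = 896/3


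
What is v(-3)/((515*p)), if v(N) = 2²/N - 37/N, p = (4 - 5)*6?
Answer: -11/3090 ≈ -0.0035599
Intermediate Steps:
p = -6 (p = -1*6 = -6)
v(N) = -33/N (v(N) = 4/N - 37/N = -33/N)
v(-3)/((515*p)) = (-33/(-3))/((515*(-6))) = -33*(-⅓)/(-3090) = 11*(-1/3090) = -11/3090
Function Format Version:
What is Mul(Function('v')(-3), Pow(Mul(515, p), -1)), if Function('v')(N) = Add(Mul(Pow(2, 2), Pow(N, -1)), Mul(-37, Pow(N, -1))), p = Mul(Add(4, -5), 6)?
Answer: Rational(-11, 3090) ≈ -0.0035599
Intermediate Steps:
p = -6 (p = Mul(-1, 6) = -6)
Function('v')(N) = Mul(-33, Pow(N, -1)) (Function('v')(N) = Add(Mul(4, Pow(N, -1)), Mul(-37, Pow(N, -1))) = Mul(-33, Pow(N, -1)))
Mul(Function('v')(-3), Pow(Mul(515, p), -1)) = Mul(Mul(-33, Pow(-3, -1)), Pow(Mul(515, -6), -1)) = Mul(Mul(-33, Rational(-1, 3)), Pow(-3090, -1)) = Mul(11, Rational(-1, 3090)) = Rational(-11, 3090)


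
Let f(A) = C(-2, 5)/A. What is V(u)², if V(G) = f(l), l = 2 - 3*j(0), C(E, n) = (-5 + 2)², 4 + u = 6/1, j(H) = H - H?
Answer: 81/4 ≈ 20.250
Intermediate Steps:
j(H) = 0
u = 2 (u = -4 + 6/1 = -4 + 6*1 = -4 + 6 = 2)
C(E, n) = 9 (C(E, n) = (-3)² = 9)
l = 2 (l = 2 - 3*0 = 2 + 0 = 2)
f(A) = 9/A
V(G) = 9/2
V(u)² = (9/2)² = 81/4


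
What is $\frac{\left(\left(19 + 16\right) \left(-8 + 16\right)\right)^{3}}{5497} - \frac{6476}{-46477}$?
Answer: $\frac{1020298702572}{255484069} \approx 3993.6$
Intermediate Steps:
$\frac{\left(\left(19 + 16\right) \left(-8 + 16\right)\right)^{3}}{5497} - \frac{6476}{-46477} = \left(35 \cdot 8\right)^{3} \cdot \frac{1}{5497} - - \frac{6476}{46477} = 280^{3} \cdot \frac{1}{5497} + \frac{6476}{46477} = 21952000 \cdot \frac{1}{5497} + \frac{6476}{46477} = \frac{21952000}{5497} + \frac{6476}{46477} = \frac{1020298702572}{255484069}$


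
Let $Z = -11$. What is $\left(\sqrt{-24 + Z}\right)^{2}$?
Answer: $-35$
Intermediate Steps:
$\left(\sqrt{-24 + Z}\right)^{2} = \left(\sqrt{-24 - 11}\right)^{2} = \left(\sqrt{-35}\right)^{2} = \left(i \sqrt{35}\right)^{2} = -35$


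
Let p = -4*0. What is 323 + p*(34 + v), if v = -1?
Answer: 323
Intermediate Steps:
p = 0
323 + p*(34 + v) = 323 + 0*(34 - 1) = 323 + 0*33 = 323 + 0 = 323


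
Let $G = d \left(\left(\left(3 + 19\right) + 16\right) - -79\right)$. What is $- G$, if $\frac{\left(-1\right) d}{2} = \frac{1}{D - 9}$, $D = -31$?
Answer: $- \frac{117}{20} \approx -5.85$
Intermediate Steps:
$d = \frac{1}{20}$ ($d = - \frac{2}{-31 - 9} = - \frac{2}{-40} = \left(-2\right) \left(- \frac{1}{40}\right) = \frac{1}{20} \approx 0.05$)
$G = \frac{117}{20}$ ($G = \frac{\left(\left(3 + 19\right) + 16\right) - -79}{20} = \frac{\left(22 + 16\right) + 79}{20} = \frac{38 + 79}{20} = \frac{1}{20} \cdot 117 = \frac{117}{20} \approx 5.85$)
$- G = \left(-1\right) \frac{117}{20} = - \frac{117}{20}$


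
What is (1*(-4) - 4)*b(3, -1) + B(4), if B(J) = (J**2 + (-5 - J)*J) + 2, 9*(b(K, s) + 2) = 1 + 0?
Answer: -26/9 ≈ -2.8889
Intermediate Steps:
b(K, s) = -17/9 (b(K, s) = -2 + (1 + 0)/9 = -2 + (1/9)*1 = -2 + 1/9 = -17/9)
B(J) = 2 + J**2 + J*(-5 - J) (B(J) = (J**2 + J*(-5 - J)) + 2 = 2 + J**2 + J*(-5 - J))
(1*(-4) - 4)*b(3, -1) + B(4) = (1*(-4) - 4)*(-17/9) + (2 - 5*4) = (-4 - 4)*(-17/9) + (2 - 20) = -8*(-17/9) - 18 = 136/9 - 18 = -26/9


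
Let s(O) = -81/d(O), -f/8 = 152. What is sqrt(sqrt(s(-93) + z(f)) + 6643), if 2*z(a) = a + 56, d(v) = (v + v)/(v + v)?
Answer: sqrt(6643 + I*sqrt(661)) ≈ 81.505 + 0.1577*I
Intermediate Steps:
f = -1216 (f = -8*152 = -1216)
d(v) = 1 (d(v) = (2*v)/((2*v)) = (2*v)*(1/(2*v)) = 1)
z(a) = 28 + a/2 (z(a) = (a + 56)/2 = (56 + a)/2 = 28 + a/2)
s(O) = -81 (s(O) = -81/1 = -81*1 = -81)
sqrt(sqrt(s(-93) + z(f)) + 6643) = sqrt(sqrt(-81 + (28 + (1/2)*(-1216))) + 6643) = sqrt(sqrt(-81 + (28 - 608)) + 6643) = sqrt(sqrt(-81 - 580) + 6643) = sqrt(sqrt(-661) + 6643) = sqrt(I*sqrt(661) + 6643) = sqrt(6643 + I*sqrt(661))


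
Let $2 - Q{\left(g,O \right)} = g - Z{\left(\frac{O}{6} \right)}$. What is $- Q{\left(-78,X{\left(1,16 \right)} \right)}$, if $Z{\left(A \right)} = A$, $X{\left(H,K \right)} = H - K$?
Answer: $- \frac{155}{2} \approx -77.5$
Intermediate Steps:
$Q{\left(g,O \right)} = 2 - g + \frac{O}{6}$ ($Q{\left(g,O \right)} = 2 - \left(g - \frac{O}{6}\right) = 2 + \left(- g + \frac{O}{6}\right) = 2 - g + \frac{O}{6}$)
$- Q{\left(-78,X{\left(1,16 \right)} \right)} = - (2 - -78 + \frac{1 - 16}{6}) = - (2 + 78 + \frac{1 - 16}{6}) = - (2 + 78 + \frac{1}{6} \left(-15\right)) = - (2 + 78 - \frac{5}{2}) = \left(-1\right) \frac{155}{2} = - \frac{155}{2}$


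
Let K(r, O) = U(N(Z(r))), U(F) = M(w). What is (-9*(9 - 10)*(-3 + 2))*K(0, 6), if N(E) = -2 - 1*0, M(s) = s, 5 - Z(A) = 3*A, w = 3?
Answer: -27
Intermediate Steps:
Z(A) = 5 - 3*A
N(E) = -2 (N(E) = -2 + 0 = -2)
U(F) = 3
K(r, O) = 3
(-9*(9 - 10)*(-3 + 2))*K(0, 6) = -9*(9 - 10)*(-3 + 2)*3 = -(-9)*(-1)*3 = -9*1*3 = -9*3 = -27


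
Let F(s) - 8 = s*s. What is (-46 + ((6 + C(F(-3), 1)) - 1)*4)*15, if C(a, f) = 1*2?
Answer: -270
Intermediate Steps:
F(s) = 8 + s**2 (F(s) = 8 + s*s = 8 + s**2)
C(a, f) = 2
(-46 + ((6 + C(F(-3), 1)) - 1)*4)*15 = (-46 + ((6 + 2) - 1)*4)*15 = (-46 + (8 - 1)*4)*15 = (-46 + 7*4)*15 = (-46 + 28)*15 = -18*15 = -270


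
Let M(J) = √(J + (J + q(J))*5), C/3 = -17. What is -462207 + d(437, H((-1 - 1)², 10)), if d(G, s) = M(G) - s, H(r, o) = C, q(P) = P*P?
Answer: -462156 + √957467 ≈ -4.6118e+5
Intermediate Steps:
q(P) = P²
C = -51 (C = 3*(-17) = -51)
M(J) = √(5*J² + 6*J) (M(J) = √(J + (J + J²)*5) = √(J + (5*J + 5*J²)) = √(5*J² + 6*J))
H(r, o) = -51
d(G, s) = √(G*(6 + 5*G)) - s
-462207 + d(437, H((-1 - 1)², 10)) = -462207 + (√(437*(6 + 5*437)) - 1*(-51)) = -462207 + (√(437*(6 + 2185)) + 51) = -462207 + (√(437*2191) + 51) = -462207 + (√957467 + 51) = -462207 + (51 + √957467) = -462156 + √957467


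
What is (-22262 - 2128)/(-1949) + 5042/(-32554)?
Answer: 392082601/31723873 ≈ 12.359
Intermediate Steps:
(-22262 - 2128)/(-1949) + 5042/(-32554) = -24390*(-1/1949) + 5042*(-1/32554) = 24390/1949 - 2521/16277 = 392082601/31723873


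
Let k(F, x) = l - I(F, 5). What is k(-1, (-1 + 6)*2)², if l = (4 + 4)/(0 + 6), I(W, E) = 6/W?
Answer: 484/9 ≈ 53.778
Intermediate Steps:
l = 4/3 (l = 8/6 = 8*(⅙) = 4/3 ≈ 1.3333)
k(F, x) = 4/3 - 6/F
k(-1, (-1 + 6)*2)² = (4/3 - 6/(-1))² = (4/3 - 6*(-1))² = (4/3 + 6)² = (22/3)² = 484/9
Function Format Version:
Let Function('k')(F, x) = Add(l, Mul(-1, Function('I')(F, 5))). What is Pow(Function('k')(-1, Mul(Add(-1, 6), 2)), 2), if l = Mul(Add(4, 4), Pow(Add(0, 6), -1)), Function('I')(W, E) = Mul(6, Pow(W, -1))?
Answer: Rational(484, 9) ≈ 53.778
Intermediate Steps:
l = Rational(4, 3) (l = Mul(8, Pow(6, -1)) = Mul(8, Rational(1, 6)) = Rational(4, 3) ≈ 1.3333)
Function('k')(F, x) = Add(Rational(4, 3), Mul(-6, Pow(F, -1))) (Function('k')(F, x) = Add(Rational(4, 3), Mul(-1, Mul(6, Pow(F, -1)))) = Add(Rational(4, 3), Mul(-6, Pow(F, -1))))
Pow(Function('k')(-1, Mul(Add(-1, 6), 2)), 2) = Pow(Add(Rational(4, 3), Mul(-6, Pow(-1, -1))), 2) = Pow(Add(Rational(4, 3), Mul(-6, -1)), 2) = Pow(Add(Rational(4, 3), 6), 2) = Pow(Rational(22, 3), 2) = Rational(484, 9)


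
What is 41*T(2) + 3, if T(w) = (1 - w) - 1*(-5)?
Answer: 167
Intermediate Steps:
T(w) = 6 - w (T(w) = (1 - w) + 5 = 6 - w)
41*T(2) + 3 = 41*(6 - 1*2) + 3 = 41*(6 - 2) + 3 = 41*4 + 3 = 164 + 3 = 167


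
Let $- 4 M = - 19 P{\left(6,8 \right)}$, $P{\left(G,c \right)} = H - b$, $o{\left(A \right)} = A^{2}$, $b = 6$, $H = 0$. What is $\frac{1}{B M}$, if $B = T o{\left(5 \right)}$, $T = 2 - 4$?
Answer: $\frac{1}{1425} \approx 0.00070175$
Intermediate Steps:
$T = -2$
$P{\left(G,c \right)} = -6$ ($P{\left(G,c \right)} = 0 - 6 = -6$)
$M = - \frac{57}{2}$ ($M = - \frac{\left(-19\right) \left(-6\right)}{4} = \left(- \frac{1}{4}\right) 114 = - \frac{57}{2} \approx -28.5$)
$B = -50$ ($B = - 2 \cdot 5^{2} = \left(-2\right) 25 = -50$)
$\frac{1}{B M} = \frac{1}{\left(-50\right) \left(- \frac{57}{2}\right)} = \frac{1}{1425}$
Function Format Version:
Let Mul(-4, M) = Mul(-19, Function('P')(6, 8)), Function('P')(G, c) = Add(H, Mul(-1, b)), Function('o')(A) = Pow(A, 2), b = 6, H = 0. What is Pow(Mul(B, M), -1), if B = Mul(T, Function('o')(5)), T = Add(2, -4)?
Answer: Rational(1, 1425) ≈ 0.00070175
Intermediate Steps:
T = -2
Function('P')(G, c) = -6 (Function('P')(G, c) = Add(0, Mul(-1, 6)) = Add(0, -6) = -6)
M = Rational(-57, 2) (M = Mul(Rational(-1, 4), Mul(-19, -6)) = Mul(Rational(-1, 4), 114) = Rational(-57, 2) ≈ -28.500)
B = -50 (B = Mul(-2, Pow(5, 2)) = Mul(-2, 25) = -50)
Pow(Mul(B, M), -1) = Pow(Mul(-50, Rational(-57, 2)), -1) = Pow(1425, -1) = Rational(1, 1425)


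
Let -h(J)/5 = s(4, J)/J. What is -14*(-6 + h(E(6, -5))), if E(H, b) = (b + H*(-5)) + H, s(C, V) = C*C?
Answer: 1316/29 ≈ 45.379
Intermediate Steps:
s(C, V) = C**2
E(H, b) = b - 4*H (E(H, b) = (b - 5*H) + H = b - 4*H)
h(J) = -80/J (h(J) = -5*4**2/J = -80/J)
-14*(-6 + h(E(6, -5))) = -14*(-6 - 80/(-5 - 4*6)) = -14*(-6 - 80/(-5 - 24)) = -14*(-6 - 80/(-29)) = -14*(-6 - 80*(-1/29)) = -14*(-6 + 80/29) = -14*(-94/29) = 1316/29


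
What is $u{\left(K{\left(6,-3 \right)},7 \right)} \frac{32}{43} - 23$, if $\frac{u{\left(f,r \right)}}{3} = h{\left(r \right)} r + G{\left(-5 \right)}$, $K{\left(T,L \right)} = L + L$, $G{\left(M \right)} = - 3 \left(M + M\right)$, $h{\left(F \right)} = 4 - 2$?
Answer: $\frac{3235}{43} \approx 75.233$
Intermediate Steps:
$h{\left(F \right)} = 2$ ($h{\left(F \right)} = 4 - 2 = 2$)
$G{\left(M \right)} = - 6 M$ ($G{\left(M \right)} = - 3 \cdot 2 M = - 6 M$)
$K{\left(T,L \right)} = 2 L$
$u{\left(f,r \right)} = 90 + 6 r$ ($u{\left(f,r \right)} = 3 \left(2 r - -30\right) = 3 \left(2 r + 30\right) = 3 \left(30 + 2 r\right) = 90 + 6 r$)
$u{\left(K{\left(6,-3 \right)},7 \right)} \frac{32}{43} - 23 = \left(90 + 6 \cdot 7\right) \frac{32}{43} - 23 = \left(90 + 42\right) 32 \cdot \frac{1}{43} - 23 = 132 \cdot \frac{32}{43} - 23 = \frac{4224}{43} - 23 = \frac{3235}{43}$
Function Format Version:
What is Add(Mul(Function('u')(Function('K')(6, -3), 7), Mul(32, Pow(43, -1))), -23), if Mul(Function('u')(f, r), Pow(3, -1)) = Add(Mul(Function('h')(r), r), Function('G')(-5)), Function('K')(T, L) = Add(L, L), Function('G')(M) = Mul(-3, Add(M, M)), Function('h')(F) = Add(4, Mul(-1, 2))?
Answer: Rational(3235, 43) ≈ 75.233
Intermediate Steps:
Function('h')(F) = 2 (Function('h')(F) = Add(4, -2) = 2)
Function('G')(M) = Mul(-6, M) (Function('G')(M) = Mul(-3, Mul(2, M)) = Mul(-6, M))
Function('K')(T, L) = Mul(2, L)
Function('u')(f, r) = Add(90, Mul(6, r)) (Function('u')(f, r) = Mul(3, Add(Mul(2, r), Mul(-6, -5))) = Mul(3, Add(Mul(2, r), 30)) = Mul(3, Add(30, Mul(2, r))) = Add(90, Mul(6, r)))
Add(Mul(Function('u')(Function('K')(6, -3), 7), Mul(32, Pow(43, -1))), -23) = Add(Mul(Add(90, Mul(6, 7)), Mul(32, Pow(43, -1))), -23) = Add(Mul(Add(90, 42), Mul(32, Rational(1, 43))), -23) = Add(Mul(132, Rational(32, 43)), -23) = Add(Rational(4224, 43), -23) = Rational(3235, 43)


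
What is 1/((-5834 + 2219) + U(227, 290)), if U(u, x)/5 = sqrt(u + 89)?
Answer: -723/2612065 - 2*sqrt(79)/2612065 ≈ -0.00028360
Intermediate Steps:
U(u, x) = 5*sqrt(89 + u) (U(u, x) = 5*sqrt(u + 89) = 5*sqrt(89 + u))
1/((-5834 + 2219) + U(227, 290)) = 1/((-5834 + 2219) + 5*sqrt(89 + 227)) = 1/(-3615 + 5*sqrt(316)) = 1/(-3615 + 5*(2*sqrt(79))) = 1/(-3615 + 10*sqrt(79))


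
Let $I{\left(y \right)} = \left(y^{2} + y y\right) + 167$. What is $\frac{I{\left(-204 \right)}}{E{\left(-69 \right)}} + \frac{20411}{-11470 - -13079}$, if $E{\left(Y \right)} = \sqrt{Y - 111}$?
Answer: $\frac{20411}{1609} - \frac{83399 i \sqrt{5}}{30} \approx 12.686 - 6216.2 i$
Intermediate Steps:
$E{\left(Y \right)} = \sqrt{-111 + Y}$ ($E{\left(Y \right)} = \sqrt{Y - 111} = \sqrt{-111 + Y}$)
$I{\left(y \right)} = 167 + 2 y^{2}$ ($I{\left(y \right)} = \left(y^{2} + y^{2}\right) + 167 = 2 y^{2} + 167 = 167 + 2 y^{2}$)
$\frac{I{\left(-204 \right)}}{E{\left(-69 \right)}} + \frac{20411}{-11470 - -13079} = \frac{167 + 2 \left(-204\right)^{2}}{\sqrt{-111 - 69}} + \frac{20411}{-11470 - -13079} = \frac{167 + 2 \cdot 41616}{\sqrt{-180}} + \frac{20411}{-11470 + 13079} = \frac{167 + 83232}{6 i \sqrt{5}} + \frac{20411}{1609} = 83399 \left(- \frac{i \sqrt{5}}{30}\right) + 20411 \cdot \frac{1}{1609} = - \frac{83399 i \sqrt{5}}{30} + \frac{20411}{1609} = \frac{20411}{1609} - \frac{83399 i \sqrt{5}}{30}$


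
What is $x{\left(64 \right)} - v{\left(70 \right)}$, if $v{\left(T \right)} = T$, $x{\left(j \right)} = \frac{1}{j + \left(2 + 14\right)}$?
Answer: $- \frac{5599}{80} \approx -69.988$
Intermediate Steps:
$x{\left(j \right)} = \frac{1}{16 + j}$ ($x{\left(j \right)} = \frac{1}{j + 16} = \frac{1}{16 + j}$)
$x{\left(64 \right)} - v{\left(70 \right)} = \frac{1}{16 + 64} - 70 = \frac{1}{80} - 70 = - \frac{5599}{80}$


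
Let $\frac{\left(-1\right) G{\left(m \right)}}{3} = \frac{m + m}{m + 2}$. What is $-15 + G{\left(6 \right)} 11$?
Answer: $- \frac{129}{2} \approx -64.5$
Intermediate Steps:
$G{\left(m \right)} = - \frac{6 m}{2 + m}$ ($G{\left(m \right)} = - 3 \frac{m + m}{m + 2} = - 3 \frac{2 m}{2 + m} = - \frac{6 m}{2 + m}$)
$-15 + G{\left(6 \right)} 11 = -15 + \left(-6\right) 6 \frac{1}{2 + 6} \cdot 11 = -15 + \left(-6\right) 6 \cdot \frac{1}{8} \cdot 11 = -15 - \frac{99}{2} = - \frac{129}{2}$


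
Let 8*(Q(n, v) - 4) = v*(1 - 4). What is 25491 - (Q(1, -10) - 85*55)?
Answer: 120633/4 ≈ 30158.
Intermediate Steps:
Q(n, v) = 4 - 3*v/8 (Q(n, v) = 4 + (v*(1 - 4))/8 = 4 + (v*(-3))/8 = 4 + (-3*v)/8 = 4 - 3*v/8)
25491 - (Q(1, -10) - 85*55) = 25491 - ((4 - 3/8*(-10)) - 85*55) = 25491 - ((4 + 15/4) - 4675) = 25491 - (31/4 - 4675) = 25491 - 1*(-18669/4) = 25491 + 18669/4 = 120633/4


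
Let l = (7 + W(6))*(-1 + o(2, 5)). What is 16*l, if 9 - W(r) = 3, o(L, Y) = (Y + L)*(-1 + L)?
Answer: 1248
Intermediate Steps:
o(L, Y) = (-1 + L)*(L + Y) (o(L, Y) = (L + Y)*(-1 + L) = (-1 + L)*(L + Y))
W(r) = 6 (W(r) = 9 - 1*3 = 9 - 3 = 6)
l = 78 (l = (7 + 6)*(-1 + (2² - 1*2 - 1*5 + 2*5)) = 13*(-1 + (4 - 2 - 5 + 10)) = 13*(-1 + 7) = 13*6 = 78)
16*l = 16*78 = 1248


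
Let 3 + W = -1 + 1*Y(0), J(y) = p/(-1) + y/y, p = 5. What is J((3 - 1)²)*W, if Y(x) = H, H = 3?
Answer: 4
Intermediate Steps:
Y(x) = 3
J(y) = -4 (J(y) = 5/(-1) + y/y = 5*(-1) + 1 = -5 + 1 = -4)
W = -1 (W = -3 + (-1 + 1*3) = -3 + (-1 + 3) = -3 + 2 = -1)
J((3 - 1)²)*W = -4*(-1) = 4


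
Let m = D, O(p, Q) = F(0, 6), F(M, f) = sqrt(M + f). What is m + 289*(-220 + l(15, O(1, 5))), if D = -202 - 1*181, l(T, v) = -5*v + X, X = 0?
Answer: -63963 - 1445*sqrt(6) ≈ -67503.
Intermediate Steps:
O(p, Q) = sqrt(6) (O(p, Q) = sqrt(0 + 6) = sqrt(6))
l(T, v) = -5*v (l(T, v) = -5*v + 0 = -5*v)
D = -383 (D = -202 - 181 = -383)
m = -383
m + 289*(-220 + l(15, O(1, 5))) = -383 + 289*(-220 - 5*sqrt(6)) = -383 + (-63580 - 1445*sqrt(6)) = -63963 - 1445*sqrt(6)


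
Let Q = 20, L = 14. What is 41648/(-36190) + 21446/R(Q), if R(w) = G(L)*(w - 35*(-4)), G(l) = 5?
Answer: 37140617/1447600 ≈ 25.657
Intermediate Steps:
R(w) = 700 + 5*w (R(w) = 5*(w - 35*(-4)) = 5*(w + 140) = 5*(140 + w) = 700 + 5*w)
41648/(-36190) + 21446/R(Q) = 41648/(-36190) + 21446/(700 + 5*20) = 41648*(-1/36190) + 21446/(700 + 100) = -20824/18095 + 21446/800 = -20824/18095 + 21446*(1/800) = -20824/18095 + 10723/400 = 37140617/1447600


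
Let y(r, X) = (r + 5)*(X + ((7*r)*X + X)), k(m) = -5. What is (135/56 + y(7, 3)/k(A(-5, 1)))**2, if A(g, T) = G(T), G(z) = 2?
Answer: 10432783881/78400 ≈ 1.3307e+5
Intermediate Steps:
A(g, T) = 2
y(r, X) = (5 + r)*(2*X + 7*X*r) (y(r, X) = (5 + r)*(X + (7*X*r + X)) = (5 + r)*(X + (X + 7*X*r)) = (5 + r)*(2*X + 7*X*r))
(135/56 + y(7, 3)/k(A(-5, 1)))**2 = (135/56 + (3*(10 + 7*7**2 + 37*7))/(-5))**2 = (135*(1/56) + (3*(10 + 7*49 + 259))*(-1/5))**2 = (135/56 + (3*(10 + 343 + 259))*(-1/5))**2 = (135/56 + (3*612)*(-1/5))**2 = (135/56 + 1836*(-1/5))**2 = (135/56 - 1836/5)**2 = (-102141/280)**2 = 10432783881/78400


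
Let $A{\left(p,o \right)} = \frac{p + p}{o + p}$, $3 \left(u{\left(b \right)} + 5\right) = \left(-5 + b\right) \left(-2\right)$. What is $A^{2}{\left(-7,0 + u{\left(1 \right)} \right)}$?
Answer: $\frac{9}{4} \approx 2.25$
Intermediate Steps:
$u{\left(b \right)} = - \frac{5}{3} - \frac{2 b}{3}$ ($u{\left(b \right)} = -5 + \frac{\left(-5 + b\right) \left(-2\right)}{3} = -5 + \frac{10 - 2 b}{3} = -5 - \left(- \frac{10}{3} + \frac{2 b}{3}\right) = - \frac{5}{3} - \frac{2 b}{3}$)
$A{\left(p,o \right)} = \frac{2 p}{o + p}$
$A^{2}{\left(-7,0 + u{\left(1 \right)} \right)} = \left(2 \left(-7\right) \frac{1}{\left(0 - \frac{7}{3}\right) - 7}\right)^{2} = \left(2 \left(-7\right) \frac{1}{- \frac{7}{3} - 7}\right)^{2} = \left(2 \left(-7\right) \frac{1}{- \frac{28}{3}}\right)^{2} = \left(2 \left(-7\right) \left(- \frac{3}{28}\right)\right)^{2} = \left(\frac{3}{2}\right)^{2} = \frac{9}{4}$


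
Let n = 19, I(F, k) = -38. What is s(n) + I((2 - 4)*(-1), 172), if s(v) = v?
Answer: -19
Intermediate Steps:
s(n) + I((2 - 4)*(-1), 172) = 19 - 38 = -19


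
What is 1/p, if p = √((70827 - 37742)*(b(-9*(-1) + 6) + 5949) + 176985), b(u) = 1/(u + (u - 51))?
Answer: √86876150865/4136959565 ≈ 7.1247e-5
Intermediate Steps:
b(u) = 1/(-51 + 2*u) (b(u) = 1/(u + (-51 + u)) = 1/(-51 + 2*u))
p = √86876150865/21 (p = √((70827 - 37742)*(1/(-51 + 2*(-9*(-1) + 6)) + 5949) + 176985) = √(33085*(1/(-51 + 2*(9 + 6)) + 5949) + 176985) = √(33085*(1/(-51 + 2*15) + 5949) + 176985) = √(33085*(1/(-51 + 30) + 5949) + 176985) = √(33085*(1/(-21) + 5949) + 176985) = √(33085*(-1/21 + 5949) + 176985) = √(33085*(124928/21) + 176985) = √(4133242880/21 + 176985) = √(4136959565/21) = √86876150865/21 ≈ 14036.)
1/p = 1/(√86876150865/21) = √86876150865/4136959565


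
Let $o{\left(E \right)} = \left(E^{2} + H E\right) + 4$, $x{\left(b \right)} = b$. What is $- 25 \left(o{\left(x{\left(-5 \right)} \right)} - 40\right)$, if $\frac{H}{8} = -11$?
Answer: $-10725$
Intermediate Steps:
$H = -88$ ($H = 8 \left(-11\right) = -88$)
$o{\left(E \right)} = 4 + E^{2} - 88 E$ ($o{\left(E \right)} = \left(E^{2} - 88 E\right) + 4 = 4 + E^{2} - 88 E$)
$- 25 \left(o{\left(x{\left(-5 \right)} \right)} - 40\right) = - 25 \left(\left(4 + \left(-5\right)^{2} - -440\right) - 40\right) = - 25 \left(\left(4 + 25 + 440\right) - 40\right) = - 25 \left(469 - 40\right) = \left(-25\right) 429 = -10725$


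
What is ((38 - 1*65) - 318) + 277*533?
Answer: 147296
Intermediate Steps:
((38 - 1*65) - 318) + 277*533 = ((38 - 65) - 318) + 147641 = (-27 - 318) + 147641 = -345 + 147641 = 147296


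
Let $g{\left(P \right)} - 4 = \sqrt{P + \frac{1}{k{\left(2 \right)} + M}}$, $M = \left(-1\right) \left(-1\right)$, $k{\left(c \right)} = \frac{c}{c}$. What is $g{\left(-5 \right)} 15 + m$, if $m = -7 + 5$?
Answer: $58 + \frac{45 i \sqrt{2}}{2} \approx 58.0 + 31.82 i$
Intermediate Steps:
$m = -2$
$k{\left(c \right)} = 1$
$M = 1$
$g{\left(P \right)} = 4 + \sqrt{\frac{1}{2} + P}$ ($g{\left(P \right)} = 4 + \sqrt{P + \frac{1}{1 + 1}} = 4 + \sqrt{P + \frac{1}{2}} = 4 + \sqrt{\frac{1}{2} + P}$)
$g{\left(-5 \right)} 15 + m = \left(4 + \frac{\sqrt{2 + 4 \left(-5\right)}}{2}\right) 15 - 2 = \left(4 + \frac{\sqrt{2 - 20}}{2}\right) 15 - 2 = \left(4 + \frac{\sqrt{-18}}{2}\right) 15 - 2 = \left(4 + \frac{3 i \sqrt{2}}{2}\right) 15 - 2 = \left(60 + \frac{45 i \sqrt{2}}{2}\right) - 2 = 58 + \frac{45 i \sqrt{2}}{2}$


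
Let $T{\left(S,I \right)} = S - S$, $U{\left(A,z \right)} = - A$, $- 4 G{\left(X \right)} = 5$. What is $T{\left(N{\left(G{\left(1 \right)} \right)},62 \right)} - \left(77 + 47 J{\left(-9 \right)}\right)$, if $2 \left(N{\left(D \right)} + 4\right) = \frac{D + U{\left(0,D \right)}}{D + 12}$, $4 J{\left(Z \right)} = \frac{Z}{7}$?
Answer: $- \frac{1733}{28} \approx -61.893$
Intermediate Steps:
$G{\left(X \right)} = - \frac{5}{4}$ ($G{\left(X \right)} = \left(- \frac{1}{4}\right) 5 = - \frac{5}{4}$)
$J{\left(Z \right)} = \frac{Z}{28}$ ($J{\left(Z \right)} = \frac{Z \frac{1}{7}}{4} = \frac{\frac{1}{7} Z}{4} = \frac{Z}{28}$)
$N{\left(D \right)} = -4 + \frac{D}{2 \left(12 + D\right)}$ ($N{\left(D \right)} = -4 + \frac{\left(D - 0\right) \frac{1}{D + 12}}{2} = -4 + \frac{\left(D + 0\right) \frac{1}{12 + D}}{2} = -4 + \frac{D \frac{1}{12 + D}}{2} = -4 + \frac{D}{2 \left(12 + D\right)}$)
$T{\left(S,I \right)} = 0$
$T{\left(N{\left(G{\left(1 \right)} \right)},62 \right)} - \left(77 + 47 J{\left(-9 \right)}\right) = 0 - \left(77 + 47 \cdot \frac{1}{28} \left(-9\right)\right) = 0 - \frac{1733}{28} = - \frac{1733}{28}$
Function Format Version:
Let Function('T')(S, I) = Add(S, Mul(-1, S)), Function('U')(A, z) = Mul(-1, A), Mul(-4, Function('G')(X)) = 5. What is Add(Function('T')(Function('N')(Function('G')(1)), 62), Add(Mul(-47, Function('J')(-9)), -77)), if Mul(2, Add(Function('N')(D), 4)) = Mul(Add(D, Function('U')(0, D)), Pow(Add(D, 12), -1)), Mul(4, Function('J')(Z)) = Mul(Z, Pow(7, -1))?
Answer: Rational(-1733, 28) ≈ -61.893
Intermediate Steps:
Function('G')(X) = Rational(-5, 4) (Function('G')(X) = Mul(Rational(-1, 4), 5) = Rational(-5, 4))
Function('J')(Z) = Mul(Rational(1, 28), Z) (Function('J')(Z) = Mul(Rational(1, 4), Mul(Z, Pow(7, -1))) = Mul(Rational(1, 4), Mul(Z, Rational(1, 7))) = Mul(Rational(1, 4), Mul(Rational(1, 7), Z)) = Mul(Rational(1, 28), Z))
Function('N')(D) = Add(-4, Mul(Rational(1, 2), D, Pow(Add(12, D), -1))) (Function('N')(D) = Add(-4, Mul(Rational(1, 2), Mul(Add(D, Mul(-1, 0)), Pow(Add(D, 12), -1)))) = Add(-4, Mul(Rational(1, 2), Mul(Add(D, 0), Pow(Add(12, D), -1)))) = Add(-4, Mul(Rational(1, 2), Mul(D, Pow(Add(12, D), -1)))) = Add(-4, Mul(Rational(1, 2), D, Pow(Add(12, D), -1))))
Function('T')(S, I) = 0
Add(Function('T')(Function('N')(Function('G')(1)), 62), Add(Mul(-47, Function('J')(-9)), -77)) = Add(0, Add(Mul(-47, Mul(Rational(1, 28), -9)), -77)) = Add(0, Add(Mul(-47, Rational(-9, 28)), -77)) = Add(0, Add(Rational(423, 28), -77)) = Add(0, Rational(-1733, 28)) = Rational(-1733, 28)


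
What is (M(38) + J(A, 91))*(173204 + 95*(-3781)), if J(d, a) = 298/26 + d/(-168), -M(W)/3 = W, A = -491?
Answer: 1037548409/56 ≈ 1.8528e+7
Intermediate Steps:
M(W) = -3*W
J(d, a) = 149/13 - d/168 (J(d, a) = 298*(1/26) + d*(-1/168) = 149/13 - d/168)
(M(38) + J(A, 91))*(173204 + 95*(-3781)) = (-3*38 + (149/13 - 1/168*(-491)))*(173204 + 95*(-3781)) = (-114 + (149/13 + 491/168))*(173204 - 359195) = (-114 + 31415/2184)*(-185991) = -217561/2184*(-185991) = 1037548409/56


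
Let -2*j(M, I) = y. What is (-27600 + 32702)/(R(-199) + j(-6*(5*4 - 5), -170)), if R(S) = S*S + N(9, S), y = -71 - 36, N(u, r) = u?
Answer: 10204/79327 ≈ 0.12863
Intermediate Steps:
y = -107
R(S) = 9 + S² (R(S) = S*S + 9 = S² + 9 = 9 + S²)
j(M, I) = 107/2 (j(M, I) = -½*(-107) = 107/2)
(-27600 + 32702)/(R(-199) + j(-6*(5*4 - 5), -170)) = (-27600 + 32702)/((9 + (-199)²) + 107/2) = 5102/((9 + 39601) + 107/2) = 5102/(39610 + 107/2) = 5102/(79327/2) = 5102*(2/79327) = 10204/79327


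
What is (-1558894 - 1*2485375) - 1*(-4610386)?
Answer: 566117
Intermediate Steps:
(-1558894 - 1*2485375) - 1*(-4610386) = (-1558894 - 2485375) + 4610386 = -4044269 + 4610386 = 566117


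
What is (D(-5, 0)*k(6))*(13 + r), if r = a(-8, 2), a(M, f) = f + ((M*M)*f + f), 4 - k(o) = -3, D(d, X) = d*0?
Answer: 0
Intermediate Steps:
D(d, X) = 0
k(o) = 7 (k(o) = 4 - 1*(-3) = 4 + 3 = 7)
a(M, f) = 2*f + f*M² (a(M, f) = f + (M²*f + f) = f + (f*M² + f) = f + (f + f*M²) = 2*f + f*M²)
r = 132 (r = 2*(2 + (-8)²) = 2*(2 + 64) = 2*66 = 132)
(D(-5, 0)*k(6))*(13 + r) = (0*7)*(13 + 132) = 0*145 = 0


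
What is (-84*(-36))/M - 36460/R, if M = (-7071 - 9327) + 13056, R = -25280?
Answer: 378355/704048 ≈ 0.53740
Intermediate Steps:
M = -3342 (M = -16398 + 13056 = -3342)
(-84*(-36))/M - 36460/R = -84*(-36)/(-3342) - 36460/(-25280) = 3024*(-1/3342) - 36460*(-1/25280) = -504/557 + 1823/1264 = 378355/704048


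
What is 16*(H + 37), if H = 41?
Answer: 1248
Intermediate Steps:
16*(H + 37) = 16*(41 + 37) = 16*78 = 1248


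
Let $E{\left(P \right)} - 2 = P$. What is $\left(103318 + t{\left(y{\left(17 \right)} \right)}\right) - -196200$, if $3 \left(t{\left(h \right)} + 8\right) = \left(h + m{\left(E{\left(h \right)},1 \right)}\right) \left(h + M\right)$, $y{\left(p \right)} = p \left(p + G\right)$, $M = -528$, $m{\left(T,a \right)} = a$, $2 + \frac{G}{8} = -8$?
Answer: $869820$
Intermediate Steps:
$G = -80$ ($G = -16 + 8 \left(-8\right) = -16 - 64 = -80$)
$E{\left(P \right)} = 2 + P$
$y{\left(p \right)} = p \left(-80 + p\right)$ ($y{\left(p \right)} = p \left(p - 80\right) = p \left(-80 + p\right)$)
$t{\left(h \right)} = -8 + \frac{\left(1 + h\right) \left(-528 + h\right)}{3}$ ($t{\left(h \right)} = -8 + \frac{\left(h + 1\right) \left(h - 528\right)}{3} = -8 + \frac{\left(1 + h\right) \left(-528 + h\right)}{3}$)
$\left(103318 + t{\left(y{\left(17 \right)} \right)}\right) - -196200 = \left(103318 - \left(184 - \frac{289 \left(-80 + 17\right)^{2}}{3} + \frac{527}{3} \cdot 17 \left(-80 + 17\right)\right)\right) - -196200 = \left(103318 - \left(184 - 382347 + \frac{527}{3} \cdot 17 \left(-63\right)\right)\right) + 196200 = \left(103318 - \left(-187955 - 382347\right)\right) + 196200 = \left(103318 + \left(-184 + 188139 + \frac{1}{3} \cdot 1147041\right)\right) + 196200 = \left(103318 + \left(-184 + 188139 + 382347\right)\right) + 196200 = \left(103318 + 570302\right) + 196200 = 673620 + 196200 = 869820$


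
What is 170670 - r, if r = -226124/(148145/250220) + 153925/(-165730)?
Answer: 542698079276121/982082834 ≈ 5.5260e+5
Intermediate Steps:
r = -375086001997341/982082834 (r = -226124/(148145*(1/250220)) + 153925*(-1/165730) = -226124/29629/50044 - 30785/33146 = -226124*50044/29629 - 30785/33146 = -11316149456/29629 - 30785/33146 = -375086001997341/982082834 ≈ -3.8193e+5)
170670 - r = 170670 - 1*(-375086001997341/982082834) = 170670 + 375086001997341/982082834 = 542698079276121/982082834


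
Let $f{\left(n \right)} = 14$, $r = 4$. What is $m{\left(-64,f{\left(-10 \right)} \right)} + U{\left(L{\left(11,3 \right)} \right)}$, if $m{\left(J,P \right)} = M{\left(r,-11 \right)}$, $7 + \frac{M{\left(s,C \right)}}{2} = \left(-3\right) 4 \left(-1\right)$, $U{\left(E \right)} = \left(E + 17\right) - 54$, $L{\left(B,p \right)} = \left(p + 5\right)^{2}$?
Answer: $37$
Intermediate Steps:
$L{\left(B,p \right)} = \left(5 + p\right)^{2}$
$U{\left(E \right)} = -37 + E$ ($U{\left(E \right)} = \left(17 + E\right) - 54 = -37 + E$)
$M{\left(s,C \right)} = 10$ ($M{\left(s,C \right)} = -14 + 2 \left(-3\right) 4 \left(-1\right) = -14 + 2 \left(\left(-12\right) \left(-1\right)\right) = -14 + 2 \cdot 12 = -14 + 24 = 10$)
$m{\left(J,P \right)} = 10$
$m{\left(-64,f{\left(-10 \right)} \right)} + U{\left(L{\left(11,3 \right)} \right)} = 10 - \left(37 - \left(5 + 3\right)^{2}\right) = 10 - \left(37 - 8^{2}\right) = 10 + \left(-37 + 64\right) = 10 + 27 = 37$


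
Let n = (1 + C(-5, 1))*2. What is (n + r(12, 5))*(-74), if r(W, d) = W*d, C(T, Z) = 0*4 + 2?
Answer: -4884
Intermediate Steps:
C(T, Z) = 2 (C(T, Z) = 0 + 2 = 2)
n = 6 (n = (1 + 2)*2 = 3*2 = 6)
(n + r(12, 5))*(-74) = (6 + 12*5)*(-74) = (6 + 60)*(-74) = 66*(-74) = -4884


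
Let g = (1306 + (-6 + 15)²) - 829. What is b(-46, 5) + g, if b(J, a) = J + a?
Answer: 517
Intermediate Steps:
g = 558 (g = (1306 + 9²) - 829 = (1306 + 81) - 829 = 1387 - 829 = 558)
b(-46, 5) + g = (-46 + 5) + 558 = -41 + 558 = 517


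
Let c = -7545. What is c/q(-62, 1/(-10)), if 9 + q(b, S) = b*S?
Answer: 37725/14 ≈ 2694.6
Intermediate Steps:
q(b, S) = -9 + S*b (q(b, S) = -9 + b*S = -9 + S*b)
c/q(-62, 1/(-10)) = -7545/(-9 - 62/(-10)) = -7545/(-9 - ⅒*(-62)) = -7545/(-9 + 31/5) = -7545/(-14/5) = -7545*(-5/14) = 37725/14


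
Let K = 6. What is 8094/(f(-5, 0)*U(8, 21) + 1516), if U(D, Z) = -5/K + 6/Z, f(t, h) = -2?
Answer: 169974/31859 ≈ 5.3352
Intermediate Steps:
U(D, Z) = -5/6 + 6/Z
8094/(f(-5, 0)*U(8, 21) + 1516) = 8094/(-2*(-5/6 + 6/21) + 1516) = 8094/(-2*(-5/6 + 6*(1/21)) + 1516) = 8094/(-2*(-5/6 + 2/7) + 1516) = 8094/(-2*(-23/42) + 1516) = 8094/(23/21 + 1516) = 8094/(31859/21) = 8094*(21/31859) = 169974/31859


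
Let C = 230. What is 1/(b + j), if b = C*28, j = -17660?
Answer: -1/11220 ≈ -8.9127e-5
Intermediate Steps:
b = 6440 (b = 230*28 = 6440)
1/(b + j) = 1/(6440 - 17660) = 1/(-11220) = -1/11220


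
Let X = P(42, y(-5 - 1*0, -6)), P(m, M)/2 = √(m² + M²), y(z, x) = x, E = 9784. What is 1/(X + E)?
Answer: 1223/11964932 - 15*√2/23929864 ≈ 0.00010133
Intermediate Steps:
P(m, M) = 2*√(M² + m²) (P(m, M) = 2*√(m² + M²) = 2*√(M² + m²))
X = 60*√2 (X = 2*√((-6)² + 42²) = 2*√(36 + 1764) = 2*√1800 = 2*(30*√2) = 60*√2 ≈ 84.853)
1/(X + E) = 1/(60*√2 + 9784) = 1/(9784 + 60*√2)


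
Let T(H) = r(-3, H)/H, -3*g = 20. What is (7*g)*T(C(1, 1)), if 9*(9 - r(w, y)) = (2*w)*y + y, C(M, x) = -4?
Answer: 2135/27 ≈ 79.074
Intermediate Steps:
g = -20/3 (g = -1/3*20 = -20/3 ≈ -6.6667)
r(w, y) = 9 - y/9 - 2*w*y/9 (r(w, y) = 9 - ((2*w)*y + y)/9 = 9 - (2*w*y + y)/9 = 9 - (y + 2*w*y)/9 = 9 + (-y/9 - 2*w*y/9) = 9 - y/9 - 2*w*y/9)
T(H) = (9 + 5*H/9)/H (T(H) = (9 - H/9 - 2/9*(-3)*H)/H = (9 - H/9 + 2*H/3)/H = (9 + 5*H/9)/H)
(7*g)*T(C(1, 1)) = (7*(-20/3))*(5/9 + 9/(-4)) = -140*(5/9 + 9*(-1/4))/3 = -140*(5/9 - 9/4)/3 = -140/3*(-61/36) = 2135/27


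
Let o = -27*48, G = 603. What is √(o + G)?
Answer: 3*I*√77 ≈ 26.325*I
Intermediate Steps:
o = -1296
√(o + G) = √(-1296 + 603) = √(-693) = 3*I*√77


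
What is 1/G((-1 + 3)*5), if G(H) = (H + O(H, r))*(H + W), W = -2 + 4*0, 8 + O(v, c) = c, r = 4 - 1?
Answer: 1/40 ≈ 0.025000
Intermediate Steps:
r = 3
O(v, c) = -8 + c
W = -2 (W = -2 + 0 = -2)
G(H) = (-5 + H)*(-2 + H) (G(H) = (H + (-8 + 3))*(H - 2) = (H - 5)*(-2 + H) = (-5 + H)*(-2 + H))
1/G((-1 + 3)*5) = 1/(10 + ((-1 + 3)*5)² - 7*(-1 + 3)*5) = 1/(10 + (2*5)² - 14*5) = 1/(10 + 10² - 7*10) = 1/(10 + 100 - 70) = 1/40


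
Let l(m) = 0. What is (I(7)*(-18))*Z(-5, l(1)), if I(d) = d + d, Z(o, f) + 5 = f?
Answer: 1260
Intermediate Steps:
Z(o, f) = -5 + f
I(d) = 2*d
(I(7)*(-18))*Z(-5, l(1)) = ((2*7)*(-18))*(-5 + 0) = (14*(-18))*(-5) = -252*(-5) = 1260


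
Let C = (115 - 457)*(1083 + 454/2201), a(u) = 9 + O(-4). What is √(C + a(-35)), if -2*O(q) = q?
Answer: I*√1794586765243/2201 ≈ 608.64*I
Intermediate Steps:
O(q) = -q/2
a(u) = 11 (a(u) = 9 - ½*(-4) = 9 + 2 = 11)
C = -815374854/2201 (C = -342*(1083 + 454*(1/2201)) = -342*(1083 + 454/2201) = -342*2384137/2201 = -815374854/2201 ≈ -3.7046e+5)
√(C + a(-35)) = √(-815374854/2201 + 11) = √(-815350643/2201) = I*√1794586765243/2201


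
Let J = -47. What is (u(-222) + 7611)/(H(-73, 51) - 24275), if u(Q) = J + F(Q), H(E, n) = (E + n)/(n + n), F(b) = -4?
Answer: -96390/309509 ≈ -0.31143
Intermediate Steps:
H(E, n) = (E + n)/(2*n) (H(E, n) = (E + n)/((2*n)) = (E + n)*(1/(2*n)) = (E + n)/(2*n))
u(Q) = -51 (u(Q) = -47 - 4 = -51)
(u(-222) + 7611)/(H(-73, 51) - 24275) = (-51 + 7611)/((½)*(-73 + 51)/51 - 24275) = 7560/((½)*(1/51)*(-22) - 24275) = 7560/(-11/51 - 24275) = 7560/(-1238036/51) = 7560*(-51/1238036) = -96390/309509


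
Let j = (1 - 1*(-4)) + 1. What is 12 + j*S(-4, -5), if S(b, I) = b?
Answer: -12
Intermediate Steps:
j = 6 (j = (1 + 4) + 1 = 5 + 1 = 6)
12 + j*S(-4, -5) = 12 + 6*(-4) = 12 - 24 = -12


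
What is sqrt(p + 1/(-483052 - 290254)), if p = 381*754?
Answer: sqrt(171790475279238958)/773306 ≈ 535.98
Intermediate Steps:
p = 287274
sqrt(p + 1/(-483052 - 290254)) = sqrt(287274 + 1/(-483052 - 290254)) = sqrt(287274 + 1/(-773306)) = sqrt(287274 - 1/773306) = sqrt(222150707843/773306) = sqrt(171790475279238958)/773306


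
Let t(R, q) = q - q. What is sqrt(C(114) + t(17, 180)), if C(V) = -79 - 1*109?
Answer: 2*I*sqrt(47) ≈ 13.711*I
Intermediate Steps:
C(V) = -188 (C(V) = -79 - 109 = -188)
t(R, q) = 0
sqrt(C(114) + t(17, 180)) = sqrt(-188 + 0) = sqrt(-188) = 2*I*sqrt(47)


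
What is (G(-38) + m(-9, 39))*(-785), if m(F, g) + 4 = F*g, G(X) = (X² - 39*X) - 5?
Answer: -2014310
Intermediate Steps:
G(X) = -5 + X² - 39*X
m(F, g) = -4 + F*g
(G(-38) + m(-9, 39))*(-785) = ((-5 + (-38)² - 39*(-38)) + (-4 - 9*39))*(-785) = ((-5 + 1444 + 1482) + (-4 - 351))*(-785) = (2921 - 355)*(-785) = 2566*(-785) = -2014310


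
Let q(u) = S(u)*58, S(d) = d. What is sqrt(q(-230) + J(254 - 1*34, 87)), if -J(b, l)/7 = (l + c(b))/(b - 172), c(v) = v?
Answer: I*sqrt(1927407)/12 ≈ 115.69*I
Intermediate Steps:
J(b, l) = -7*(b + l)/(-172 + b) (J(b, l) = -7*(l + b)/(b - 172) = -7*(b + l)/(-172 + b))
q(u) = 58*u (q(u) = u*58 = 58*u)
sqrt(q(-230) + J(254 - 1*34, 87)) = sqrt(58*(-230) + 7*(-(254 - 1*34) - 1*87)/(-172 + (254 - 1*34))) = sqrt(-13340 + 7*(-(254 - 34) - 87)/(-172 + (254 - 34))) = sqrt(-13340 + 7*(-1*220 - 87)/(-172 + 220)) = sqrt(-13340 + 7*(-220 - 87)/48) = sqrt(-13340 + 7*(1/48)*(-307)) = sqrt(-13340 - 2149/48) = sqrt(-642469/48) = I*sqrt(1927407)/12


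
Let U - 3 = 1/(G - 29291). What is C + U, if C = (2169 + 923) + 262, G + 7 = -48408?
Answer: 260859041/77706 ≈ 3357.0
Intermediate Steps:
G = -48415 (G = -7 - 48408 = -48415)
C = 3354 (C = 3092 + 262 = 3354)
U = 233117/77706 (U = 3 + 1/(-48415 - 29291) = 3 + 1/(-77706) = 3 - 1/77706 = 233117/77706 ≈ 3.0000)
C + U = 3354 + 233117/77706 = 260859041/77706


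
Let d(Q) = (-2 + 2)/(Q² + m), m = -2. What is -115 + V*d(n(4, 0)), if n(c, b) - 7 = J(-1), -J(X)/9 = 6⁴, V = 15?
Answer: -115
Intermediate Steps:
J(X) = -11664 (J(X) = -9*6⁴ = -9*1296 = -11664)
n(c, b) = -11657 (n(c, b) = 7 - 11664 = -11657)
d(Q) = 0 (d(Q) = (-2 + 2)/(Q² - 2) = 0/(-2 + Q²) = 0)
-115 + V*d(n(4, 0)) = -115 + 15*0 = -115 + 0 = -115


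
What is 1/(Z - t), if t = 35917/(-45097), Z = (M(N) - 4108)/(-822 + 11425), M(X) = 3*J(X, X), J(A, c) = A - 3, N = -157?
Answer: 478163491/173922915 ≈ 2.7493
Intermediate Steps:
J(A, c) = -3 + A
M(X) = -9 + 3*X (M(X) = 3*(-3 + X) = -9 + 3*X)
Z = -4588/10603 (Z = ((-9 + 3*(-157)) - 4108)/(-822 + 11425) = ((-9 - 471) - 4108)/10603 = (-480 - 4108)*(1/10603) = -4588*1/10603 = -4588/10603 ≈ -0.43271)
t = -35917/45097 (t = 35917*(-1/45097) = -35917/45097 ≈ -0.79644)
1/(Z - t) = 1/(-4588/10603 - 1*(-35917/45097)) = 1/(-4588/10603 + 35917/45097) = 1/(173922915/478163491) = 478163491/173922915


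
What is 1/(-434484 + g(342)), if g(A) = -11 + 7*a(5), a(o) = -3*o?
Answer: -1/434600 ≈ -2.3010e-6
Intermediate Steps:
g(A) = -116 (g(A) = -11 + 7*(-3*5) = -11 + 7*(-15) = -11 - 105 = -116)
1/(-434484 + g(342)) = 1/(-434484 - 116) = 1/(-434600) = -1/434600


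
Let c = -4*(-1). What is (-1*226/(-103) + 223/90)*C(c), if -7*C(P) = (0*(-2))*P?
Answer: 0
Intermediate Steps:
c = 4
C(P) = 0 (C(P) = -0*(-2)*P/7 = -0*P = -⅐*0 = 0)
(-1*226/(-103) + 223/90)*C(c) = (-1*226/(-103) + 223/90)*0 = (-226*(-1/103) + 223*(1/90))*0 = (226/103 + 223/90)*0 = (43309/9270)*0 = 0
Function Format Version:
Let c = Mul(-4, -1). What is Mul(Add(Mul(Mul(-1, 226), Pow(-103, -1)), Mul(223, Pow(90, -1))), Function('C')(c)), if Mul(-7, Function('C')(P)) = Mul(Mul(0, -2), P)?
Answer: 0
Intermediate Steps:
c = 4
Function('C')(P) = 0 (Function('C')(P) = Mul(Rational(-1, 7), Mul(Mul(0, -2), P)) = Mul(Rational(-1, 7), Mul(0, P)) = Mul(Rational(-1, 7), 0) = 0)
Mul(Add(Mul(Mul(-1, 226), Pow(-103, -1)), Mul(223, Pow(90, -1))), Function('C')(c)) = Mul(Add(Mul(Mul(-1, 226), Pow(-103, -1)), Mul(223, Pow(90, -1))), 0) = Mul(Add(Mul(-226, Rational(-1, 103)), Mul(223, Rational(1, 90))), 0) = Mul(Add(Rational(226, 103), Rational(223, 90)), 0) = Mul(Rational(43309, 9270), 0) = 0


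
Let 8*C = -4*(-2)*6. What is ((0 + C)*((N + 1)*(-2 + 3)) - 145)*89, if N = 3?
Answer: -10769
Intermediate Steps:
C = 6 (C = (-4*(-2)*6)/8 = (8*6)/8 = (⅛)*48 = 6)
((0 + C)*((N + 1)*(-2 + 3)) - 145)*89 = ((0 + 6)*((3 + 1)*(-2 + 3)) - 145)*89 = (6*(4*1) - 145)*89 = (6*4 - 145)*89 = (24 - 145)*89 = -121*89 = -10769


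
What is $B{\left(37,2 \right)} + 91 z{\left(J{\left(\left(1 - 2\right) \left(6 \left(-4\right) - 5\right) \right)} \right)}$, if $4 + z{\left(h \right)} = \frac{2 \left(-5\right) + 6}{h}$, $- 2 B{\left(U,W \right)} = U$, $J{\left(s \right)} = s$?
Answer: $- \frac{22913}{58} \approx -395.05$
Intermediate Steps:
$B{\left(U,W \right)} = - \frac{U}{2}$
$z{\left(h \right)} = -4 - \frac{4}{h}$ ($z{\left(h \right)} = -4 + \frac{2 \left(-5\right) + 6}{h} = -4 + \frac{-10 + 6}{h} = -4 - \frac{4}{h}$)
$B{\left(37,2 \right)} + 91 z{\left(J{\left(\left(1 - 2\right) \left(6 \left(-4\right) - 5\right) \right)} \right)} = \left(- \frac{1}{2}\right) 37 + 91 \left(-4 - \frac{4}{\left(1 - 2\right) \left(6 \left(-4\right) - 5\right)}\right) = - \frac{37}{2} + 91 \left(-4 - \frac{4}{\left(-1\right) \left(-24 - 5\right)}\right) = - \frac{37}{2} + 91 \left(-4 - \frac{4}{\left(-1\right) \left(-29\right)}\right) = - \frac{37}{2} + 91 \left(-4 - \frac{4}{29}\right) = - \frac{37}{2} + 91 \left(- \frac{120}{29}\right) = - \frac{37}{2} - \frac{10920}{29} = - \frac{22913}{58}$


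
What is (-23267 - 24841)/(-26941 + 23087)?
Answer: 24054/1927 ≈ 12.483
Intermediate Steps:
(-23267 - 24841)/(-26941 + 23087) = -48108/(-3854) = -48108*(-1/3854) = 24054/1927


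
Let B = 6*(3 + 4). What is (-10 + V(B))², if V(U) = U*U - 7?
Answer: 3052009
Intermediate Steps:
B = 42 (B = 6*7 = 42)
V(U) = -7 + U² (V(U) = U² - 7 = -7 + U²)
(-10 + V(B))² = (-10 + (-7 + 42²))² = (-10 + (-7 + 1764))² = (-10 + 1757)² = 1747² = 3052009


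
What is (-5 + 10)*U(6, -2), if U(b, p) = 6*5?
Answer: 150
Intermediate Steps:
U(b, p) = 30
(-5 + 10)*U(6, -2) = (-5 + 10)*30 = 5*30 = 150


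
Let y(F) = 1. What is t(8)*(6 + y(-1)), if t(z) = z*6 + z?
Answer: 392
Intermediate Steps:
t(z) = 7*z (t(z) = 6*z + z = 7*z)
t(8)*(6 + y(-1)) = (7*8)*(6 + 1) = 56*7 = 392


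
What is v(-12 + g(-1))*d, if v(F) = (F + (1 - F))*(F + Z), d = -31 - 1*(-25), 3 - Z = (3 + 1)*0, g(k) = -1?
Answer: 60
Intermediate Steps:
Z = 3 (Z = 3 - (3 + 1)*0 = 3 - 4*0 = 3 - 1*0 = 3 + 0 = 3)
d = -6 (d = -31 + 25 = -6)
v(F) = 3 + F (v(F) = (F + (1 - F))*(F + 3) = 1*(3 + F) = 3 + F)
v(-12 + g(-1))*d = (3 + (-12 - 1))*(-6) = (3 - 13)*(-6) = -10*(-6) = 60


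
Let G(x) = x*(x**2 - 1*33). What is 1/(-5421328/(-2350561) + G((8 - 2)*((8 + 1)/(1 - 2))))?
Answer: -2350561/365934616274 ≈ -6.4234e-6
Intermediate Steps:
G(x) = x*(-33 + x**2) (G(x) = x*(x**2 - 33) = x*(-33 + x**2))
1/(-5421328/(-2350561) + G((8 - 2)*((8 + 1)/(1 - 2)))) = 1/(-5421328/(-2350561) + ((8 - 2)*((8 + 1)/(1 - 2)))*(-33 + ((8 - 2)*((8 + 1)/(1 - 2)))**2)) = 1/(-5421328*(-1/2350561) + (6*(9/(-1)))*(-33 + (6*(9/(-1)))**2)) = 1/(5421328/2350561 + (6*(9*(-1)))*(-33 + (6*(9*(-1)))**2)) = 1/(5421328/2350561 + (6*(-9))*(-33 + (6*(-9))**2)) = 1/(5421328/2350561 - 54*(-33 + (-54)**2)) = 1/(5421328/2350561 - 54*(-33 + 2916)) = 1/(5421328/2350561 - 54*2883) = 1/(5421328/2350561 - 155682) = 1/(-365934616274/2350561) = -2350561/365934616274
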